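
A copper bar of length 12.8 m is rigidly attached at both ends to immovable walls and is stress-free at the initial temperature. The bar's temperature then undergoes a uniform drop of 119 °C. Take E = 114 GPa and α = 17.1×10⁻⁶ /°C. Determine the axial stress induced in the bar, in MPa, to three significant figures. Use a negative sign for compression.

232 MPa

Free thermal expansion αLΔT = 17.1e-6 · 12800 · -119 = -26.05 mm.
The walls impose strain ε = −(-26.05)/12800 = 2.0349e-03; σ = Eε = 114000 · 2.0349e-03 = 232 MPa.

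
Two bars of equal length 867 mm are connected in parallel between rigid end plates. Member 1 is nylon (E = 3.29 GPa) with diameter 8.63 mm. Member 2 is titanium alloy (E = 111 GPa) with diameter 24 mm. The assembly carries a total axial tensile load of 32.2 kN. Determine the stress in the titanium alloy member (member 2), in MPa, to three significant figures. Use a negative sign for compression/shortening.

70.9 MPa

A_1 = 58.49 mm².
A_2 = 452.4 mm².
Equal strain + equilibrium ⇒ each member carries load in proportion to AE: A₁E₁ = 192400 N, A₂E₂ = 50220000 N, ΣAE = 50410000 N.
σ₂ = P·E₂/ΣAE = 32200·111000/50410000 = 70.91 MPa.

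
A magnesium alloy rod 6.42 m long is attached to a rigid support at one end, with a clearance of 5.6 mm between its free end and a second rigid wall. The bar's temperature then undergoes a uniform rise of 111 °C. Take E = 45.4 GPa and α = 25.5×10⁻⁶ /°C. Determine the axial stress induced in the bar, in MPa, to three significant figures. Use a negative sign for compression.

-88.9 MPa

Free thermal expansion αLΔT = 25.5e-6 · 6420 · 111 = 18.17 mm.
The walls engage after the gap closes; constrained expansion = 18.17 − 5.6 = 12.57 mm.
The walls impose strain ε = −(12.57)/6420 = -1.9582e-03; σ = Eε = 45400 · -1.9582e-03 = -88.9 MPa.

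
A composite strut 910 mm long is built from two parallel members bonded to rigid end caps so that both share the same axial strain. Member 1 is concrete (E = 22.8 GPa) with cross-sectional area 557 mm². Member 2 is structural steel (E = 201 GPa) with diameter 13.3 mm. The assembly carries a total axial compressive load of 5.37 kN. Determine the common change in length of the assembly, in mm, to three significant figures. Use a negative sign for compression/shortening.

-0.120 mm

A_2 = 138.9 mm².
Equal strain + equilibrium ⇒ each member carries load in proportion to AE: A₁E₁ = 12700000 N, A₂E₂ = 27920000 N, ΣAE = 40620000 N.
δ = PL/ΣAE = -5370·910/40620000 = -0.1203 mm.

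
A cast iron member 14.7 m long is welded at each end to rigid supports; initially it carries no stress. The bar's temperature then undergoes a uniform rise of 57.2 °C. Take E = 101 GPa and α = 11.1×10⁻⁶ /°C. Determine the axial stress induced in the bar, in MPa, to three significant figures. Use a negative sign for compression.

-64.1 MPa

Free thermal expansion αLΔT = 11.1e-6 · 14700 · 57.2 = 9.333 mm.
The walls impose strain ε = −(9.333)/14700 = -6.3492e-04; σ = Eε = 101000 · -6.3492e-04 = -64.13 MPa.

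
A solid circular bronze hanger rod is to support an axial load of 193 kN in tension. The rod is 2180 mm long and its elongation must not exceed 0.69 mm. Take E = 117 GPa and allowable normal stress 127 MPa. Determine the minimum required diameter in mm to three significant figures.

81.5 mm

Required area A ≥ P/σ_allow = 193000/127 = 1520 mm².
For a solid circular section, d ≥ √(4A/π) = 43.99 mm.
Elongation limit: A ≥ PL/(Eδ_allow) = 193000·2180/(117000·0.69) = 5212 mm² ⇒ d ≥ 81.46 mm.
The elongation limit governs.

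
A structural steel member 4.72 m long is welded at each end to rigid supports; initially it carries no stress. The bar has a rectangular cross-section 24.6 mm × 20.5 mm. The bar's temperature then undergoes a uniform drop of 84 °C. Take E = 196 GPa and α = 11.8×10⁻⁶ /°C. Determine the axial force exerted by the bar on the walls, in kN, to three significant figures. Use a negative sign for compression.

Free thermal expansion αLΔT = 11.8e-6 · 4720 · -84 = -4.678 mm.
The walls impose strain ε = −(-4.678)/4720 = 9.9120e-04; σ = Eε = 196000 · 9.9120e-04 = 194.3 MPa.
Wall reaction R = σ·A = 194.3·504.3 = 97970 N = 97.97 kN.

98.0 kN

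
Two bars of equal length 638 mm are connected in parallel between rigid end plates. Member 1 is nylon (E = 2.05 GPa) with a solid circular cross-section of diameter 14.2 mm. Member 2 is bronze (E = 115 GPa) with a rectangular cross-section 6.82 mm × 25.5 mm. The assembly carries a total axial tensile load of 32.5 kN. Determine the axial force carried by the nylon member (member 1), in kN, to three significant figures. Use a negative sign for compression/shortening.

A_1 = 158.4 mm².
A_2 = 173.9 mm².
Equal strain + equilibrium ⇒ each member carries load in proportion to AE: A₁E₁ = 324700 N, A₂E₂ = 20000000 N, ΣAE = 20320000 N.
F₁ = P·A₁E₁/ΣAE = 32500·324700/20320000 = 519.1 N.

0.519 kN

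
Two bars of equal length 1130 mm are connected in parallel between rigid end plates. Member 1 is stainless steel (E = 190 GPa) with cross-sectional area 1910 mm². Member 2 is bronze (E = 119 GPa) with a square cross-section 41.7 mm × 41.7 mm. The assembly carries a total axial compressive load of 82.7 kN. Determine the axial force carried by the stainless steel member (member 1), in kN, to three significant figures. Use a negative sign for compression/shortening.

A_2 = 1739 mm².
Equal strain + equilibrium ⇒ each member carries load in proportion to AE: A₁E₁ = 362900000 N, A₂E₂ = 206900000 N, ΣAE = 569800000 N.
F₁ = P·A₁E₁/ΣAE = -82700·362900000/569800000 = -52670 N.

-52.7 kN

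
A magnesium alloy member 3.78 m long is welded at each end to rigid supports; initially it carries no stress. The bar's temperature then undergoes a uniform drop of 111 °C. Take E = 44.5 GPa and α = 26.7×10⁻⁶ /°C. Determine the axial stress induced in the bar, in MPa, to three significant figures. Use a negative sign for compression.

132 MPa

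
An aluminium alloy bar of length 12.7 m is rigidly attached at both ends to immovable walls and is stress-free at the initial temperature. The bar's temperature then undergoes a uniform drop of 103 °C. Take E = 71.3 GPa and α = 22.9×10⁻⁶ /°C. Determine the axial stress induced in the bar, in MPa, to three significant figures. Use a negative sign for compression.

Free thermal expansion αLΔT = 22.9e-6 · 12700 · -103 = -29.96 mm.
The walls impose strain ε = −(-29.96)/12700 = 2.3587e-03; σ = Eε = 71300 · 2.3587e-03 = 168.2 MPa.

168 MPa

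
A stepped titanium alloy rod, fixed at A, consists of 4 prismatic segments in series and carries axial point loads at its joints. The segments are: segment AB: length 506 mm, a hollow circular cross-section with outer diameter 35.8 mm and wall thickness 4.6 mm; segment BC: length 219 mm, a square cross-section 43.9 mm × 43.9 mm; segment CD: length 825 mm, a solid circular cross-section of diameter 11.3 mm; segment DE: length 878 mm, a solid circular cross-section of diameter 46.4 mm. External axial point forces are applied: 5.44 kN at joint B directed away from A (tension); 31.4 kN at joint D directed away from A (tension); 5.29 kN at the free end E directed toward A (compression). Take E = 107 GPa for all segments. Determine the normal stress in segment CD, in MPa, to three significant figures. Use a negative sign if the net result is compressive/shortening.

260 MPa

Internal axial forces (sectioning from the free end, tension +): N_DE = -5.29 kN, N_CD = 26.11 kN, N_BC = 26.11 kN, N_AB = 31.55 kN.
A_CD = 100.3 mm².
σ_CD = N_CD/A_CD = 26110/100.3 = 260.4 MPa.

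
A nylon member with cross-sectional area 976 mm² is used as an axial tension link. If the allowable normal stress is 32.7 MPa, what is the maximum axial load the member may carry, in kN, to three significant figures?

P_max = σ_allow · A = 32.7 · 976 = 31920 N = 31.92 kN.

31.9 kN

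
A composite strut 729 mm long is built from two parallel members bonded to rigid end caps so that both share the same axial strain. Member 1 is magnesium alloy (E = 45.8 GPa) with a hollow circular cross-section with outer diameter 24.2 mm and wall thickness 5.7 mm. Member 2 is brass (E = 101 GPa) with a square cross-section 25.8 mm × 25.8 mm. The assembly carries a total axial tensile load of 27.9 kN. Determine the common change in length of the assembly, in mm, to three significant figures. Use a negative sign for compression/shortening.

0.247 mm

A_1 = 331.3 mm².
A_2 = 665.6 mm².
Equal strain + equilibrium ⇒ each member carries load in proportion to AE: A₁E₁ = 15170000 N, A₂E₂ = 67230000 N, ΣAE = 82400000 N.
δ = PL/ΣAE = 27900·729/82400000 = 0.2468 mm.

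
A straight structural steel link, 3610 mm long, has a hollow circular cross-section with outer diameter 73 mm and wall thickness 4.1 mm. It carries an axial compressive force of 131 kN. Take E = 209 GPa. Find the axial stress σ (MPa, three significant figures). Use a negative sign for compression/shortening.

-148 MPa

A = 887.5 mm².
σ = N/A = -131000/887.5 = -147.6 MPa.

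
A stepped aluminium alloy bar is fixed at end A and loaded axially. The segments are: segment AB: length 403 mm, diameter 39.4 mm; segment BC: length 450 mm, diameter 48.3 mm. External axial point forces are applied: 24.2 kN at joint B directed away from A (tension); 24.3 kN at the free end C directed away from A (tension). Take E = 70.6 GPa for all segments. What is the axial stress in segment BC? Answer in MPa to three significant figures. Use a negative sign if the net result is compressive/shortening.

13.3 MPa

Internal axial forces (sectioning from the free end, tension +): N_BC = 24.3 kN, N_AB = 48.5 kN.
A_BC = 1832 mm².
σ_BC = N_BC/A_BC = 24300/1832 = 13.26 MPa.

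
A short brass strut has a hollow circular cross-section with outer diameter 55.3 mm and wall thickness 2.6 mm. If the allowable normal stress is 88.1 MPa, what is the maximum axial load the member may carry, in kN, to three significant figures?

37.9 kN

A = 430.5 mm².
P_max = σ_allow · A = 88.1 · 430.5 = 37920 N = 37.92 kN.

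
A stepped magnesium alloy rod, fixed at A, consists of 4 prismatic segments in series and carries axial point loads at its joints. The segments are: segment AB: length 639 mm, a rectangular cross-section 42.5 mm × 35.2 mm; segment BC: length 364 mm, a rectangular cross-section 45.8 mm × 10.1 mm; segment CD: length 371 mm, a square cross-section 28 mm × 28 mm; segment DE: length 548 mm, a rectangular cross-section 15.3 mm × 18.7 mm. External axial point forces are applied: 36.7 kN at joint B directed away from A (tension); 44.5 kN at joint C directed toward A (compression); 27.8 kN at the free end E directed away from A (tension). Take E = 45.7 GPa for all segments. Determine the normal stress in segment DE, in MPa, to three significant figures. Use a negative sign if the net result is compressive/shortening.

97.2 MPa

Internal axial forces (sectioning from the free end, tension +): N_DE = 27.8 kN, N_CD = 27.8 kN, N_BC = -16.7 kN, N_AB = 20 kN.
A_DE = 286.1 mm².
σ_DE = N_DE/A_DE = 27800/286.1 = 97.17 MPa.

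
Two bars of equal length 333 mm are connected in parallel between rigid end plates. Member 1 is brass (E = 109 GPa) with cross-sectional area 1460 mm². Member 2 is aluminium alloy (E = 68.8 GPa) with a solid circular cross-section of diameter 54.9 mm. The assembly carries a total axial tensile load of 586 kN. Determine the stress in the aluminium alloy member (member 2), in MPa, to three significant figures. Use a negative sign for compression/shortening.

125 MPa

A_2 = 2367 mm².
Equal strain + equilibrium ⇒ each member carries load in proportion to AE: A₁E₁ = 159100000 N, A₂E₂ = 162900000 N, ΣAE = 322000000 N.
σ₂ = P·E₂/ΣAE = 586000·68800/322000000 = 125.2 MPa.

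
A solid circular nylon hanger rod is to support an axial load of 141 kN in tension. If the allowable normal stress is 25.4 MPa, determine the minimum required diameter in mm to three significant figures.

Required area A ≥ P/σ_allow = 141000/25.4 = 5551 mm².
For a solid circular section, d ≥ √(4A/π) = 84.07 mm.

84.1 mm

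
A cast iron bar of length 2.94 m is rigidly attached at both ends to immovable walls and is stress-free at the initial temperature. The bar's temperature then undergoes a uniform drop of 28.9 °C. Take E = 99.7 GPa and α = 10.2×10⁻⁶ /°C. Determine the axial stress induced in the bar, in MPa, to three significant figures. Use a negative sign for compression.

Free thermal expansion αLΔT = 10.2e-6 · 2940 · -28.9 = -0.8667 mm.
The walls impose strain ε = −(-0.8667)/2940 = 2.9478e-04; σ = Eε = 99700 · 2.9478e-04 = 29.39 MPa.

29.4 MPa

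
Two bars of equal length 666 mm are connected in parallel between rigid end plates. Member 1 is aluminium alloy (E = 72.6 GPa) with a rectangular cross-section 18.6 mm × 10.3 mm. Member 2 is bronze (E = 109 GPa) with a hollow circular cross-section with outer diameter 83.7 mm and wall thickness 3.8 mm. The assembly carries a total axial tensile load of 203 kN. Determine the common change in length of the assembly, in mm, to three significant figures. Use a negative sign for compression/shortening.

A_1 = 191.6 mm².
A_2 = 953.9 mm².
Equal strain + equilibrium ⇒ each member carries load in proportion to AE: A₁E₁ = 13910000 N, A₂E₂ = 104000000 N, ΣAE = 117900000 N.
δ = PL/ΣAE = 203000·666/117900000 = 1.147 mm.

1.15 mm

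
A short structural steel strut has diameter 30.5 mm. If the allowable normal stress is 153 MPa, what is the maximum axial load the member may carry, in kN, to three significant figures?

A = 730.6 mm².
P_max = σ_allow · A = 153 · 730.6 = 111800 N = 111.8 kN.

112 kN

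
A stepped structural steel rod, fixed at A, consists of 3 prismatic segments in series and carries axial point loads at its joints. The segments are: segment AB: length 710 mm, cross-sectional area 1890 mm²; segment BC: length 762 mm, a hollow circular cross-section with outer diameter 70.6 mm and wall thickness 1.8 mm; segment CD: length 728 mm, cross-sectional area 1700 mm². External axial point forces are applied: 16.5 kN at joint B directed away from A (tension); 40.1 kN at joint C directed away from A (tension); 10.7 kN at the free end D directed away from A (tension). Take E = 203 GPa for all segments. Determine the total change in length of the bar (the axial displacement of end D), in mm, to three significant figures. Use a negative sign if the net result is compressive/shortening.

Internal axial forces (sectioning from the free end, tension +): N_CD = 10.7 kN, N_BC = 50.8 kN, N_AB = 67.3 kN.
A_BC = 389.1 mm².
δ_AB = 67300·710/(1890·203000) = 0.1245 mm
δ_BC = 50800·762/(389.1·203000) = 0.4901 mm
δ_CD = 10700·728/(1700·203000) = 0.02257 mm
δ = Σδ_i = 0.6372 mm.

0.637 mm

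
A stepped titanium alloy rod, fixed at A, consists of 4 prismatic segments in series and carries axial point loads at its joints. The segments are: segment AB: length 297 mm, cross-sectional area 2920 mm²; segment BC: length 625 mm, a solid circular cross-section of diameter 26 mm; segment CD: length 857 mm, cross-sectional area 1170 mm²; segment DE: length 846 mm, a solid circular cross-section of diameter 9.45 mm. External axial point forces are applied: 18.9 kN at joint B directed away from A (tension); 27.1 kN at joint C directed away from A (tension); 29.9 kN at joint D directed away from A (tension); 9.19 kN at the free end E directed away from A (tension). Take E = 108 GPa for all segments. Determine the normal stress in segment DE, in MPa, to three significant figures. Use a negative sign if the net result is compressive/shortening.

Internal axial forces (sectioning from the free end, tension +): N_DE = 9.19 kN, N_CD = 39.09 kN, N_BC = 66.19 kN, N_AB = 85.09 kN.
A_DE = 70.14 mm².
σ_DE = N_DE/A_DE = 9190/70.14 = 131 MPa.

131 MPa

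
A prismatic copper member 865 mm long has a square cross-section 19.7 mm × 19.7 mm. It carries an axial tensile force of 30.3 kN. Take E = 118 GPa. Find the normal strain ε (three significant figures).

6.62e-04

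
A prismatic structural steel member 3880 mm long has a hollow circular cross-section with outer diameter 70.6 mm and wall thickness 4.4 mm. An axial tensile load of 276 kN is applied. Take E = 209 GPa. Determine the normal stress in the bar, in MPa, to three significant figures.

302 MPa

A = 915.1 mm².
σ = N/A = 276000/915.1 = 301.6 MPa.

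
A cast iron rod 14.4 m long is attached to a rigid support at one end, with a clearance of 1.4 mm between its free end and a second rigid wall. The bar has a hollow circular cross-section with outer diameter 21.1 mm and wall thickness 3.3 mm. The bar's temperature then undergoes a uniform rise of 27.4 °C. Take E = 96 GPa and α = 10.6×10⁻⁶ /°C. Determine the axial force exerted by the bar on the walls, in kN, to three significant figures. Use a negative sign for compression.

Free thermal expansion αLΔT = 10.6e-6 · 14400 · 27.4 = 4.182 mm.
The walls engage after the gap closes; constrained expansion = 4.182 − 1.4 = 2.782 mm.
The walls impose strain ε = −(2.782)/14400 = -1.9322e-04; σ = Eε = 96000 · -1.9322e-04 = -18.55 MPa.
Wall reaction R = σ·A = -18.55·184.5 = -3423 N = -3.423 kN.

-3.42 kN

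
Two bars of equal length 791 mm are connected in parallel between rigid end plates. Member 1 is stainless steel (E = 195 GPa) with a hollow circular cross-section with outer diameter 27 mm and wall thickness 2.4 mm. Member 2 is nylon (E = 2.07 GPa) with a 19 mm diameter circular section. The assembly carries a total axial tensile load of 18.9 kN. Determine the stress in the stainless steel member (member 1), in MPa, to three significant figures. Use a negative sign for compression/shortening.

100 MPa

A_1 = 185.5 mm².
A_2 = 283.5 mm².
Equal strain + equilibrium ⇒ each member carries load in proportion to AE: A₁E₁ = 36170000 N, A₂E₂ = 586900 N, ΣAE = 36760000 N.
σ₁ = P·E₁/ΣAE = 18900·195000/36760000 = 100.3 MPa.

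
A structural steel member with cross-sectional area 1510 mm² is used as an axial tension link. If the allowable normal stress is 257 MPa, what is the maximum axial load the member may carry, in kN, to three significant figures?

P_max = σ_allow · A = 257 · 1510 = 388100 N = 388.1 kN.

388 kN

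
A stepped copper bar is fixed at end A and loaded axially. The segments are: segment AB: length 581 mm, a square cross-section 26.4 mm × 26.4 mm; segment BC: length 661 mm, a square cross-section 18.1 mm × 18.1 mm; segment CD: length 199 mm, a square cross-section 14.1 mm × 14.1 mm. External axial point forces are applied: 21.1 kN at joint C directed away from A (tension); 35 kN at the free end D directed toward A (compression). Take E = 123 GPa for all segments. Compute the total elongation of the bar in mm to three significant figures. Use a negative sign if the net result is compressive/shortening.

-0.607 mm

Internal axial forces (sectioning from the free end, tension +): N_CD = -35 kN, N_BC = -13.9 kN, N_AB = -13.9 kN.
A_AB = 697 mm².
A_BC = 327.6 mm².
A_CD = 198.8 mm².
δ_AB = -13900·581/(697·123000) = -0.09421 mm
δ_BC = -13900·661/(327.6·123000) = -0.228 mm
δ_CD = -35000·199/(198.8·123000) = -0.2848 mm
δ = Σδ_i = -0.607 mm.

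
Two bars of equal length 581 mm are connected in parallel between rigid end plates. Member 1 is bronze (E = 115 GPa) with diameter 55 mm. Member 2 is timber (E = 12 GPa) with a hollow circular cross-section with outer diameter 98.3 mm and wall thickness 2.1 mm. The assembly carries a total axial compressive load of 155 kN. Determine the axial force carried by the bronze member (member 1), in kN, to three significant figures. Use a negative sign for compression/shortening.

A_1 = 2376 mm².
A_2 = 634.7 mm².
Equal strain + equilibrium ⇒ each member carries load in proportion to AE: A₁E₁ = 273200000 N, A₂E₂ = 7616000 N, ΣAE = 280800000 N.
F₁ = P·A₁E₁/ΣAE = -155000·273200000/280800000 = -150800 N.

-151 kN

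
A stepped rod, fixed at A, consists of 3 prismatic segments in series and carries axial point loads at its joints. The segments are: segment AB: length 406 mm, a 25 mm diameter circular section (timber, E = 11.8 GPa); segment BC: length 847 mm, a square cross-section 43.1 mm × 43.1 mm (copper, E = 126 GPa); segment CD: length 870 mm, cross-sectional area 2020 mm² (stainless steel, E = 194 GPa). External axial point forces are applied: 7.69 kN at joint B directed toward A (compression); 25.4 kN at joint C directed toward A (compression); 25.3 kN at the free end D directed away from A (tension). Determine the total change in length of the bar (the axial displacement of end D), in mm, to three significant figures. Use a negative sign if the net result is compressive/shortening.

Internal axial forces (sectioning from the free end, tension +): N_CD = 25.3 kN, N_BC = -0.1 kN, N_AB = -7.79 kN.
A_AB = 490.9 mm².
A_BC = 1858 mm².
δ_AB = -7790·406/(490.9·11800) = -0.546 mm
δ_BC = -100·847/(1858·126000) = -0.0003619 mm
δ_CD = 25300·870/(2020·194000) = 0.05617 mm
δ = Σδ_i = -0.4902 mm.

-0.490 mm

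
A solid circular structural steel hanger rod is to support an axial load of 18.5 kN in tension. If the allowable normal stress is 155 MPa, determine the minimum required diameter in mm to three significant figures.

12.3 mm

Required area A ≥ P/σ_allow = 18500/155 = 119.4 mm².
For a solid circular section, d ≥ √(4A/π) = 12.33 mm.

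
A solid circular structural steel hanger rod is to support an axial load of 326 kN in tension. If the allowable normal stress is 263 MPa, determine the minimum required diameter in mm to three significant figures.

Required area A ≥ P/σ_allow = 326000/263 = 1240 mm².
For a solid circular section, d ≥ √(4A/π) = 39.73 mm.

39.7 mm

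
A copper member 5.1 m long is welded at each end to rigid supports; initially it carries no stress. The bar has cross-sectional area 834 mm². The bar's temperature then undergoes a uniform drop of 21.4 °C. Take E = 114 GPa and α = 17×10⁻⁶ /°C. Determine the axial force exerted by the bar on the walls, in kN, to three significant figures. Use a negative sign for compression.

34.6 kN

Free thermal expansion αLΔT = 17e-6 · 5100 · -21.4 = -1.855 mm.
The walls impose strain ε = −(-1.855)/5100 = 3.6380e-04; σ = Eε = 114000 · 3.6380e-04 = 41.47 MPa.
Wall reaction R = σ·A = 41.47·834 = 34590 N = 34.59 kN.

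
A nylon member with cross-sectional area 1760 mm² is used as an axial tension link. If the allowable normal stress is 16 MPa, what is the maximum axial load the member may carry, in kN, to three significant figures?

28.2 kN

P_max = σ_allow · A = 16 · 1760 = 28160 N = 28.16 kN.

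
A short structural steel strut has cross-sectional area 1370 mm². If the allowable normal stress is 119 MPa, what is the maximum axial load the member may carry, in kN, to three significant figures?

P_max = σ_allow · A = 119 · 1370 = 163000 N = 163 kN.

163 kN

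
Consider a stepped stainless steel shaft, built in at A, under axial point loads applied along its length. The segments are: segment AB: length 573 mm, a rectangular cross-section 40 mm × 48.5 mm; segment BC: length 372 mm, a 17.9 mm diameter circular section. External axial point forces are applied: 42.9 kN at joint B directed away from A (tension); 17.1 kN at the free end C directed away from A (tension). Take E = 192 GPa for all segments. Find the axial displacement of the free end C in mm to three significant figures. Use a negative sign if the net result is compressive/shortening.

0.224 mm

Internal axial forces (sectioning from the free end, tension +): N_BC = 17.1 kN, N_AB = 60 kN.
A_AB = 1940 mm².
A_BC = 251.6 mm².
δ_AB = 60000·573/(1940·192000) = 0.0923 mm
δ_BC = 17100·372/(251.6·192000) = 0.1317 mm
δ = Σδ_i = 0.224 mm.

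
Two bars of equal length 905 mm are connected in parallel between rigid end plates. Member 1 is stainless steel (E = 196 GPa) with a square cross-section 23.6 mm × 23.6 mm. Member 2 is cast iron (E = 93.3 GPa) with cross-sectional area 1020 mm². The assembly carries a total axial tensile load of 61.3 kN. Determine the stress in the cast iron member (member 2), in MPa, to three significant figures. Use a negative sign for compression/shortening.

28.0 MPa

A_1 = 557 mm².
Equal strain + equilibrium ⇒ each member carries load in proportion to AE: A₁E₁ = 109200000 N, A₂E₂ = 95170000 N, ΣAE = 204300000 N.
σ₂ = P·E₂/ΣAE = 61300·93300/204300000 = 27.99 MPa.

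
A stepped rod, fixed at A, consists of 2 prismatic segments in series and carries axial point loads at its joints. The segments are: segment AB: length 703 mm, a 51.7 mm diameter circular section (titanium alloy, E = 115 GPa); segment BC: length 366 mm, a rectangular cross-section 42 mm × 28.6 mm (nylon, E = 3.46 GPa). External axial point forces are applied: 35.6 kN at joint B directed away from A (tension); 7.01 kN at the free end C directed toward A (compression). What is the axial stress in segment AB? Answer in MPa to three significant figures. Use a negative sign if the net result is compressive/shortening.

13.6 MPa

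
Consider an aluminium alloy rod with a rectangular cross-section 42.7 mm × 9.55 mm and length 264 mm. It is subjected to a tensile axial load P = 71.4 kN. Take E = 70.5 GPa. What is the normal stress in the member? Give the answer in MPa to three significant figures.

A = 407.8 mm².
σ = N/A = 71400/407.8 = 175.1 MPa.

175 MPa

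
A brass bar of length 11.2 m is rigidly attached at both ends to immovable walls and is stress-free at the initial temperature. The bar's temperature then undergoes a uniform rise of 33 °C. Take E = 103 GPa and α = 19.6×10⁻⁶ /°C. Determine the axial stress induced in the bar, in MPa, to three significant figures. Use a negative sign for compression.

-66.6 MPa

Free thermal expansion αLΔT = 19.6e-6 · 11200 · 33 = 7.244 mm.
The walls impose strain ε = −(7.244)/11200 = -6.4680e-04; σ = Eε = 103000 · -6.4680e-04 = -66.62 MPa.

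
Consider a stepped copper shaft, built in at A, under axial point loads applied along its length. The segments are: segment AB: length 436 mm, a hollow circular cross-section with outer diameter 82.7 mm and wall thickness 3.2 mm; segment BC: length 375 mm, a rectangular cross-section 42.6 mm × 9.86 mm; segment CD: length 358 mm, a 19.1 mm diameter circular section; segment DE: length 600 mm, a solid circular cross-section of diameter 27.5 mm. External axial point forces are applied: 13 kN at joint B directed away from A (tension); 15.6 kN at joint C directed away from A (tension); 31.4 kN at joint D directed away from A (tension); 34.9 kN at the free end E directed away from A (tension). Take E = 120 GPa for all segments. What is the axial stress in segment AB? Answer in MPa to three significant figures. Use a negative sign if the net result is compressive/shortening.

119 MPa

Internal axial forces (sectioning from the free end, tension +): N_DE = 34.9 kN, N_CD = 66.3 kN, N_BC = 81.9 kN, N_AB = 94.9 kN.
A_AB = 799.2 mm².
σ_AB = N_AB/A_AB = 94900/799.2 = 118.7 MPa.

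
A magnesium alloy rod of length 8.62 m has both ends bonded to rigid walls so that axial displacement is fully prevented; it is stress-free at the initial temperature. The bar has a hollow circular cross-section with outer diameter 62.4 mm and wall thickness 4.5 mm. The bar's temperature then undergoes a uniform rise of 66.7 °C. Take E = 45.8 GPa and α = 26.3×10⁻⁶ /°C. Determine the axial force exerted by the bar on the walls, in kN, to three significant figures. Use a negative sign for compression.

-65.8 kN

Free thermal expansion αLΔT = 26.3e-6 · 8620 · 66.7 = 15.12 mm.
The walls impose strain ε = −(15.12)/8620 = -1.7542e-03; σ = Eε = 45800 · -1.7542e-03 = -80.34 MPa.
Wall reaction R = σ·A = -80.34·818.5 = -65760 N = -65.76 kN.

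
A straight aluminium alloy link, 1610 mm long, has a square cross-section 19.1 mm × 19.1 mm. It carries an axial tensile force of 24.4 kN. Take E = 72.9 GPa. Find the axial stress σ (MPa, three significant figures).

A = 364.8 mm².
σ = N/A = 24400/364.8 = 66.88 MPa.

66.9 MPa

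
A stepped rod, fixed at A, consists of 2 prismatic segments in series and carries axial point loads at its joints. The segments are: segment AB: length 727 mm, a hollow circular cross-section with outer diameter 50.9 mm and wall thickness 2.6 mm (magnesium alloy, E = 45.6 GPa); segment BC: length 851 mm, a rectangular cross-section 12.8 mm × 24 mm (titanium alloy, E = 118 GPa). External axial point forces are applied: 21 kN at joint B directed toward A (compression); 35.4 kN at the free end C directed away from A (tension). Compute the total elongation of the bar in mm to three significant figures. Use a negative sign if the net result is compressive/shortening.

1.41 mm

Internal axial forces (sectioning from the free end, tension +): N_BC = 35.4 kN, N_AB = 14.4 kN.
A_AB = 394.5 mm².
A_BC = 307.2 mm².
δ_AB = 14400·727/(394.5·45600) = 0.5819 mm
δ_BC = 35400·851/(307.2·118000) = 0.8311 mm
δ = Σδ_i = 1.413 mm.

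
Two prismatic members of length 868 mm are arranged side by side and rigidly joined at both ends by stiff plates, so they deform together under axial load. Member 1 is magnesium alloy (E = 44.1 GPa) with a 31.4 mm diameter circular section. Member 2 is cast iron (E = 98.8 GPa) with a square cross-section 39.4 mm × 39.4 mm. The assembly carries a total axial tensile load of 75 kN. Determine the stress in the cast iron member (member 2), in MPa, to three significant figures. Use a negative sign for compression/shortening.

39.5 MPa

A_1 = 774.4 mm².
A_2 = 1552 mm².
Equal strain + equilibrium ⇒ each member carries load in proportion to AE: A₁E₁ = 34150000 N, A₂E₂ = 153400000 N, ΣAE = 187500000 N.
σ₂ = P·E₂/ΣAE = 75000·98800/187500000 = 39.52 MPa.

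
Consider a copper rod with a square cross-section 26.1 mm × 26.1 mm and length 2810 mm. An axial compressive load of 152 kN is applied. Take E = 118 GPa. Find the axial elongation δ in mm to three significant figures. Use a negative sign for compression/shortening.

-5.31 mm

A = 681.2 mm².
δ_mech = NL/(AE) = -152000·2810/(681.2·118000) = -5.314 mm.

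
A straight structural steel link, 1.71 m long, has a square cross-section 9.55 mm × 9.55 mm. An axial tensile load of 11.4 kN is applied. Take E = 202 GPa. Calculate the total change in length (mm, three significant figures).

1.06 mm

A = 91.2 mm².
δ_mech = NL/(AE) = 11400·1710/(91.2·202000) = 1.058 mm.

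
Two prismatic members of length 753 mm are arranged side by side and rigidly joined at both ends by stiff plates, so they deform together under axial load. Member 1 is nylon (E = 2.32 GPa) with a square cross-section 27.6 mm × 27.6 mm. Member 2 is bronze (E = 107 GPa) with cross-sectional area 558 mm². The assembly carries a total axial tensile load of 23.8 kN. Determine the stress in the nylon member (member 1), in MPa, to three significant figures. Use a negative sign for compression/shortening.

A_1 = 761.8 mm².
Equal strain + equilibrium ⇒ each member carries load in proportion to AE: A₁E₁ = 1767000 N, A₂E₂ = 59710000 N, ΣAE = 61470000 N.
σ₁ = P·E₁/ΣAE = 23800·2320/61470000 = 0.8982 MPa.

0.898 MPa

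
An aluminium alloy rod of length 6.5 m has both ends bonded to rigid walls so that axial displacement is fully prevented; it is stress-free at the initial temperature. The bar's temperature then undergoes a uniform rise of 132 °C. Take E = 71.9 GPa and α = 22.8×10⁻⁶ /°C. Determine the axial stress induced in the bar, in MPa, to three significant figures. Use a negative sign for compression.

-216 MPa

Free thermal expansion αLΔT = 22.8e-6 · 6500 · 132 = 19.56 mm.
The walls impose strain ε = −(19.56)/6500 = -3.0096e-03; σ = Eε = 71900 · -3.0096e-03 = -216.4 MPa.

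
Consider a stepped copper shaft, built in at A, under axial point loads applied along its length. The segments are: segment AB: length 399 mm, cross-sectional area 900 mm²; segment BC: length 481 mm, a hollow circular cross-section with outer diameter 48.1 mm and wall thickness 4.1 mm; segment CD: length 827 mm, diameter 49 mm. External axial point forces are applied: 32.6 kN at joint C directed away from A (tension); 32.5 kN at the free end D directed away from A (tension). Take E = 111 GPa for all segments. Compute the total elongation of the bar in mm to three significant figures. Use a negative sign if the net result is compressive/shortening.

0.886 mm

Internal axial forces (sectioning from the free end, tension +): N_CD = 32.5 kN, N_BC = 65.1 kN, N_AB = 65.1 kN.
A_BC = 566.7 mm².
A_CD = 1886 mm².
δ_AB = 65100·399/(900·111000) = 0.26 mm
δ_BC = 65100·481/(566.7·111000) = 0.4978 mm
δ_CD = 32500·827/(1886·111000) = 0.1284 mm
δ = Σδ_i = 0.8862 mm.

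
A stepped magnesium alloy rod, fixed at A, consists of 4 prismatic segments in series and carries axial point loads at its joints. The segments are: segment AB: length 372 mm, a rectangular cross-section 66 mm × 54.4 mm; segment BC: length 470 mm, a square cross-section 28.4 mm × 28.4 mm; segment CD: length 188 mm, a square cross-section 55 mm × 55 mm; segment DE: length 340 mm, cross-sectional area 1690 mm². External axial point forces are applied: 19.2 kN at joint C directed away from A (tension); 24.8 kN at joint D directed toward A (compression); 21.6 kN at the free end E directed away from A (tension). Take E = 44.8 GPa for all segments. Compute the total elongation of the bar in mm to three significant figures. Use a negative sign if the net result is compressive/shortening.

0.338 mm

Internal axial forces (sectioning from the free end, tension +): N_DE = 21.6 kN, N_CD = -3.2 kN, N_BC = 16 kN, N_AB = 16 kN.
A_AB = 3590 mm².
A_BC = 806.6 mm².
A_CD = 3025 mm².
δ_AB = 16000·372/(3590·44800) = 0.037 mm
δ_BC = 16000·470/(806.6·44800) = 0.2081 mm
δ_CD = -3200·188/(3025·44800) = -0.004439 mm
δ_DE = 21600·340/(1690·44800) = 0.097 mm
δ = Σδ_i = 0.3377 mm.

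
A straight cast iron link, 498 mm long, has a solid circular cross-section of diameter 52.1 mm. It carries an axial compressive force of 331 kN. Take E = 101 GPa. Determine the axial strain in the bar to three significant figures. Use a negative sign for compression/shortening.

-0.00154

A = 2132 mm².
σ = N/A = -155.3 MPa; ε = σ/E = -155.3/101000 = -1.537e-03.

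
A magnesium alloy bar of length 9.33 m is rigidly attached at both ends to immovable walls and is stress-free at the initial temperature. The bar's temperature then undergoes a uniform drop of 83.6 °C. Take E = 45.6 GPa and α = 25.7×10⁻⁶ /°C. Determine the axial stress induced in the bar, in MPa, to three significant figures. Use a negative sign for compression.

Free thermal expansion αLΔT = 25.7e-6 · 9330 · -83.6 = -20.05 mm.
The walls impose strain ε = −(-20.05)/9330 = 2.1485e-03; σ = Eε = 45600 · 2.1485e-03 = 97.97 MPa.

98.0 MPa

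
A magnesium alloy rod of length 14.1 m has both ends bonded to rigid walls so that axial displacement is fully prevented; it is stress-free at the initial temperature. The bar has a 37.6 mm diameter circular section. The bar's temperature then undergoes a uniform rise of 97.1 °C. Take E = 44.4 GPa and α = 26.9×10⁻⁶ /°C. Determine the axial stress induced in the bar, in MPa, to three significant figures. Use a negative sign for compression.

-116 MPa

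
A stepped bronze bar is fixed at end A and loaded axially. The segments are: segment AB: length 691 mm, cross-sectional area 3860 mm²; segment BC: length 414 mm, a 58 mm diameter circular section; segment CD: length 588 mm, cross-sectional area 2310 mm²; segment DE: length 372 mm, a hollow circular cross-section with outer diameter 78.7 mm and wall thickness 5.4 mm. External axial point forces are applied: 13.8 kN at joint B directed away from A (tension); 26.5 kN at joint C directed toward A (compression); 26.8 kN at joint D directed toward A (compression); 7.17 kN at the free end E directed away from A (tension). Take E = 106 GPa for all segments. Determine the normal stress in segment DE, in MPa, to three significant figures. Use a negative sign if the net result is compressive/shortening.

Internal axial forces (sectioning from the free end, tension +): N_DE = 7.17 kN, N_CD = -19.63 kN, N_BC = -46.13 kN, N_AB = -32.33 kN.
A_DE = 1244 mm².
σ_DE = N_DE/A_DE = 7170/1244 = 5.766 MPa.

5.77 MPa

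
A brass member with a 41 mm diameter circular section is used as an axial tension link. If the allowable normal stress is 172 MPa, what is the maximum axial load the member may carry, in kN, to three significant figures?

A = 1320 mm².
P_max = σ_allow · A = 172 · 1320 = 227100 N = 227.1 kN.

227 kN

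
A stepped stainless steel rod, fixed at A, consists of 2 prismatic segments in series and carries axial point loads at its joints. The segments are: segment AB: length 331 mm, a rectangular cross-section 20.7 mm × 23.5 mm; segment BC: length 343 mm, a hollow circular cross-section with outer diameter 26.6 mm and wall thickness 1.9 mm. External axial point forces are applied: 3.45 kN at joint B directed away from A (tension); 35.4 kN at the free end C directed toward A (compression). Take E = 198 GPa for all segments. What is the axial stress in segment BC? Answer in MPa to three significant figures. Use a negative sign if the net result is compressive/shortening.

-240 MPa

Internal axial forces (sectioning from the free end, tension +): N_BC = -35.4 kN, N_AB = -31.95 kN.
A_BC = 147.4 mm².
σ_BC = N_BC/A_BC = -35400/147.4 = -240.1 MPa.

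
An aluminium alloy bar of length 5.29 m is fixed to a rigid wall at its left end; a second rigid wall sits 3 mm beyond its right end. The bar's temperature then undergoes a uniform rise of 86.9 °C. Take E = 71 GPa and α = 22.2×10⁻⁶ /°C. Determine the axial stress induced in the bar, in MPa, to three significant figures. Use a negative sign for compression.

-96.7 MPa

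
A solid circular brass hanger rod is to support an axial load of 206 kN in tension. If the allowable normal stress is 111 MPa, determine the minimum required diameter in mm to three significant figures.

Required area A ≥ P/σ_allow = 206000/111 = 1856 mm².
For a solid circular section, d ≥ √(4A/π) = 48.61 mm.

48.6 mm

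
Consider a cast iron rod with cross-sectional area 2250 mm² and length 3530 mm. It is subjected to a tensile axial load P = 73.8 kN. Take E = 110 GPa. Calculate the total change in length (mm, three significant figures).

δ_mech = NL/(AE) = 73800·3530/(2250·110000) = 1.053 mm.

1.05 mm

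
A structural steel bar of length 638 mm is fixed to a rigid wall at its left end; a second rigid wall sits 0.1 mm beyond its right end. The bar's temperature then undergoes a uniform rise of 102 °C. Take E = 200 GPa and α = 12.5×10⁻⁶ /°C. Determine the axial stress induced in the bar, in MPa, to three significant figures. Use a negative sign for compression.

Free thermal expansion αLΔT = 12.5e-6 · 638 · 102 = 0.8134 mm.
The walls engage after the gap closes; constrained expansion = 0.8134 − 0.1 = 0.7134 mm.
The walls impose strain ε = −(0.7134)/638 = -1.1183e-03; σ = Eε = 200000 · -1.1183e-03 = -223.7 MPa.

-224 MPa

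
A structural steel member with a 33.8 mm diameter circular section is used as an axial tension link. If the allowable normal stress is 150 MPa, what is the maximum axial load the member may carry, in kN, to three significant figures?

A = 897.3 mm².
P_max = σ_allow · A = 150 · 897.3 = 134600 N = 134.6 kN.

135 kN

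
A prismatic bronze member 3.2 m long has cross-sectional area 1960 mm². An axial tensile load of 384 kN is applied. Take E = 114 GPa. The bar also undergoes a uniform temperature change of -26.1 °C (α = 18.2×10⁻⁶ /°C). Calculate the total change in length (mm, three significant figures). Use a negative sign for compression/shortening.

δ_mech = NL/(AE) = 384000·3200/(1960·114000) = 5.499 mm.
δ_thermal = αLΔT = 18.2e-6·3200·-26.1 = -1.52 mm.
δ = δ_mech + δ_thermal = 3.979 mm.

3.98 mm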